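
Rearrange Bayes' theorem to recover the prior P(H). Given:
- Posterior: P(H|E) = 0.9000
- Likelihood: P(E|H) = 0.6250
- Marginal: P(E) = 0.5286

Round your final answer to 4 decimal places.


From Bayes' theorem: P(H|E) = P(E|H) × P(H) / P(E)

Rearranging for P(H):
P(H) = P(H|E) × P(E) / P(E|H)
     = 0.9000 × 0.5286 / 0.6250
     = 0.47574000 / 0.6250
     = 0.7612


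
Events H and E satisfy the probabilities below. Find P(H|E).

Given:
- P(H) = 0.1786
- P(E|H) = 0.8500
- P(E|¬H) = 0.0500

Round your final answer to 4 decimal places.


Bayes' theorem: P(H|E) = P(E|H) × P(H) / P(E)

Step 1: Calculate P(E) using law of total probability
P(E) = P(E|H)P(H) + P(E|¬H)P(¬H)
     = 0.8500 × 0.1786 + 0.0500 × 0.8214
     = 0.15181000 + 0.04107000
     = 0.19288000

Step 2: Apply Bayes' theorem
P(H|E) = P(E|H) × P(H) / P(E)
       = 0.15181000 / 0.19288000
       = 0.7871


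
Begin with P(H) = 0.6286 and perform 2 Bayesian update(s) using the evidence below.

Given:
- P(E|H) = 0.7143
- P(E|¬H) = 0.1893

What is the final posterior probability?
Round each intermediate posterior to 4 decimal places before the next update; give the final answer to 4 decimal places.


Sequential Bayesian updating:

Initial prior: P(H) = 0.6286

Update 1:
  P(E) = 0.7143 × 0.6286 + 0.1893 × 0.3714 = 0.44900898 + 0.07030602 = 0.51931500
  P(H|E) = 0.44900898 / 0.51931500 = 0.8646

Update 2:
  P(E) = 0.7143 × 0.8646 + 0.1893 × 0.1354 = 0.61758378 + 0.02563122 = 0.64321500
  P(H|E) = 0.61758378 / 0.64321500 = 0.9602

Final posterior: 0.9602


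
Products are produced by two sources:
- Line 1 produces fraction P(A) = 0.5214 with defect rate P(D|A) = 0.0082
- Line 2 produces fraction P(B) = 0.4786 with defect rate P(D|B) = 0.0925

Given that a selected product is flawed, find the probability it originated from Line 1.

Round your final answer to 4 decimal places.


Let A = from Line 1, D = flawed

Given:
- P(A) = 0.5214, P(B) = 0.4786
- P(D|A) = 0.0082, P(D|B) = 0.0925

Step 1: Find P(D)
P(D) = P(D|A)P(A) + P(D|B)P(B)
     = 0.0082 × 0.5214 + 0.0925 × 0.4786
     = 0.00427548 + 0.04427050
     = 0.04854598

Step 2: Apply Bayes' theorem
P(A|D) = P(D|A)P(A) / P(D)
       = 0.00427548 / 0.04854598
       = 0.0881


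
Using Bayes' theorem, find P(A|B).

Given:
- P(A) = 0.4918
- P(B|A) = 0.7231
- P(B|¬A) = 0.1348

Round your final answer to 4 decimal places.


Bayes' theorem: P(A|B) = P(B|A) × P(A) / P(B)

Step 1: Calculate P(B) using law of total probability
P(B) = P(B|A)P(A) + P(B|¬A)P(¬A)
     = 0.7231 × 0.4918 + 0.1348 × 0.5082
     = 0.35562058 + 0.06850536
     = 0.42412594

Step 2: Apply Bayes' theorem
P(A|B) = P(B|A) × P(A) / P(B)
       = 0.35562058 / 0.42412594
       = 0.8385


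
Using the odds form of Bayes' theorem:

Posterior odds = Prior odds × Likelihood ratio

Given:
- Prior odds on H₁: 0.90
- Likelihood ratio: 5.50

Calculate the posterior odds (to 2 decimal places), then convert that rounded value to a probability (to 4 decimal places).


Step 1: Calculate posterior odds
Posterior odds = Prior odds × LR
               = 0.90 × 5.50
               = 4.95

Step 2: Convert to probability
P(H₁|E) = Posterior odds / (1 + Posterior odds)
       = 4.95 / (1 + 4.95)
       = 4.95 / 5.95
       = 0.8319

The evidence increased P(H₁) from 0.4737 to 0.8319.


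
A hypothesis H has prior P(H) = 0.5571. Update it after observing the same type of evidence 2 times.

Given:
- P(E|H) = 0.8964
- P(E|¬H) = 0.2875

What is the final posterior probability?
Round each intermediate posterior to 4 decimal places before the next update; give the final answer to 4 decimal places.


Sequential Bayesian updating:

Initial prior: P(H) = 0.5571

Update 1:
  P(E) = 0.8964 × 0.5571 + 0.2875 × 0.4429 = 0.49938444 + 0.12733375 = 0.62671819
  P(H|E) = 0.49938444 / 0.62671819 = 0.7968

Update 2:
  P(E) = 0.8964 × 0.7968 + 0.2875 × 0.2032 = 0.71425152 + 0.05842000 = 0.77267152
  P(H|E) = 0.71425152 / 0.77267152 = 0.9244

Final posterior: 0.9244


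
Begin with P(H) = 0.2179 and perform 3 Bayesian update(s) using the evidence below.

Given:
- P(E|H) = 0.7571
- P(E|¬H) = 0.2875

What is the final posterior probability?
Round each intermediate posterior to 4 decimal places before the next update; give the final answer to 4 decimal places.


Sequential Bayesian updating:

Initial prior: P(H) = 0.2179

Update 1:
  P(E) = 0.7571 × 0.2179 + 0.2875 × 0.7821 = 0.16497209 + 0.22485375 = 0.38982584
  P(H|E) = 0.16497209 / 0.38982584 = 0.4232

Update 2:
  P(E) = 0.7571 × 0.4232 + 0.2875 × 0.5768 = 0.32040472 + 0.16583000 = 0.48623472
  P(H|E) = 0.32040472 / 0.48623472 = 0.6590

Update 3:
  P(E) = 0.7571 × 0.6590 + 0.2875 × 0.3410 = 0.49892890 + 0.09803750 = 0.59696640
  P(H|E) = 0.49892890 / 0.59696640 = 0.8358

Final posterior: 0.8358


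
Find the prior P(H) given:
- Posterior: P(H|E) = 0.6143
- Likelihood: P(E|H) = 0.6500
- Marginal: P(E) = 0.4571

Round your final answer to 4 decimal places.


From Bayes' theorem: P(H|E) = P(E|H) × P(H) / P(E)

Rearranging for P(H):
P(H) = P(H|E) × P(E) / P(E|H)
     = 0.6143 × 0.4571 / 0.6500
     = 0.28079653 / 0.6500
     = 0.4320


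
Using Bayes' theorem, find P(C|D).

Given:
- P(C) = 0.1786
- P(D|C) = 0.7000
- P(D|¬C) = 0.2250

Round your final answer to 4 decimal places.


Bayes' theorem: P(C|D) = P(D|C) × P(C) / P(D)

Step 1: Calculate P(D) using law of total probability
P(D) = P(D|C)P(C) + P(D|¬C)P(¬C)
     = 0.7000 × 0.1786 + 0.2250 × 0.8214
     = 0.12502000 + 0.18481500
     = 0.30983500

Step 2: Apply Bayes' theorem
P(C|D) = P(D|C) × P(C) / P(D)
       = 0.12502000 / 0.30983500
       = 0.4035


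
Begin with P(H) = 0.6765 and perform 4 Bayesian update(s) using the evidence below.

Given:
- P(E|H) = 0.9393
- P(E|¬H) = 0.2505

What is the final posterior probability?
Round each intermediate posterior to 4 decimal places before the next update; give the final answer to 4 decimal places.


Sequential Bayesian updating:

Initial prior: P(H) = 0.6765

Update 1:
  P(E) = 0.9393 × 0.6765 + 0.2505 × 0.3235 = 0.63543645 + 0.08103675 = 0.71647320
  P(H|E) = 0.63543645 / 0.71647320 = 0.8869

Update 2:
  P(E) = 0.9393 × 0.8869 + 0.2505 × 0.1131 = 0.83306517 + 0.02833155 = 0.86139672
  P(H|E) = 0.83306517 / 0.86139672 = 0.9671

Update 3:
  P(E) = 0.9393 × 0.9671 + 0.2505 × 0.0329 = 0.90839703 + 0.00824145 = 0.91663848
  P(H|E) = 0.90839703 / 0.91663848 = 0.9910

Update 4:
  P(E) = 0.9393 × 0.9910 + 0.2505 × 0.0090 = 0.93084630 + 0.00225450 = 0.93310080
  P(H|E) = 0.93084630 / 0.93310080 = 0.9976

Final posterior: 0.9976


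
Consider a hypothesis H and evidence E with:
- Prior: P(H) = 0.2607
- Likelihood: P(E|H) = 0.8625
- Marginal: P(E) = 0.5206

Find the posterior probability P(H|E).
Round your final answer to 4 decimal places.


Using Bayes' theorem:

P(H|E) = P(E|H) × P(H) / P(E)
       = 0.8625 × 0.2607 / 0.5206
       = 0.22485375 / 0.5206
       = 0.4319

The evidence strengthens our belief in H.
Prior: 0.2607 → Posterior: 0.4319


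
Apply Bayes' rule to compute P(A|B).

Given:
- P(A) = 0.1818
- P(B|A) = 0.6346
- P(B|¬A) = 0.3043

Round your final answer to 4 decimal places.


Bayes' theorem: P(A|B) = P(B|A) × P(A) / P(B)

Step 1: Calculate P(B) using law of total probability
P(B) = P(B|A)P(A) + P(B|¬A)P(¬A)
     = 0.6346 × 0.1818 + 0.3043 × 0.8182
     = 0.11537028 + 0.24897826
     = 0.36434854

Step 2: Apply Bayes' theorem
P(A|B) = P(B|A) × P(A) / P(B)
       = 0.11537028 / 0.36434854
       = 0.3166


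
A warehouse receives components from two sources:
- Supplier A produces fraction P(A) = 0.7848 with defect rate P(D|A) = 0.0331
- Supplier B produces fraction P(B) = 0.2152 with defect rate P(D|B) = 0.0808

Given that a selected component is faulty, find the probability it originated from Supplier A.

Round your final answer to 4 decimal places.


Let A = from Supplier A, D = faulty

Given:
- P(A) = 0.7848, P(B) = 0.2152
- P(D|A) = 0.0331, P(D|B) = 0.0808

Step 1: Find P(D)
P(D) = P(D|A)P(A) + P(D|B)P(B)
     = 0.0331 × 0.7848 + 0.0808 × 0.2152
     = 0.02597688 + 0.01738816
     = 0.04336504

Step 2: Apply Bayes' theorem
P(A|D) = P(D|A)P(A) / P(D)
       = 0.02597688 / 0.04336504
       = 0.5990


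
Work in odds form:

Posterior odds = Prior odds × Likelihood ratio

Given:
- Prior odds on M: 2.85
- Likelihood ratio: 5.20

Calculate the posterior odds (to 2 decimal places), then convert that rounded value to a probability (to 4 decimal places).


Step 1: Calculate posterior odds
Posterior odds = Prior odds × LR
               = 2.85 × 5.20
               = 14.82

Step 2: Convert to probability
P(M|E) = Posterior odds / (1 + Posterior odds)
       = 14.82 / (1 + 14.82)
       = 14.82 / 15.82
       = 0.9368

The evidence increased P(M) from 0.7403 to 0.9368.


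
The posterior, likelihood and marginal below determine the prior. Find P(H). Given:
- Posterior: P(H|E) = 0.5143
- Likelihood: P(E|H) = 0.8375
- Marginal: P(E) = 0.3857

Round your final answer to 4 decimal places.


From Bayes' theorem: P(H|E) = P(E|H) × P(H) / P(E)

Rearranging for P(H):
P(H) = P(H|E) × P(E) / P(E|H)
     = 0.5143 × 0.3857 / 0.8375
     = 0.19836551 / 0.8375
     = 0.2369


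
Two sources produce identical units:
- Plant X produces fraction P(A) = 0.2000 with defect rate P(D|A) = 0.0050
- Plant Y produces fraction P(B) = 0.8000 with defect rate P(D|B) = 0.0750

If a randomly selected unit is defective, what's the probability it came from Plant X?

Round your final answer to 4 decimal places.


Let A = from Plant X, D = defective

Given:
- P(A) = 0.2000, P(B) = 0.8000
- P(D|A) = 0.0050, P(D|B) = 0.0750

Step 1: Find P(D)
P(D) = P(D|A)P(A) + P(D|B)P(B)
     = 0.0050 × 0.2000 + 0.0750 × 0.8000
     = 0.00100000 + 0.06000000
     = 0.06100000

Step 2: Apply Bayes' theorem
P(A|D) = P(D|A)P(A) / P(D)
       = 0.00100000 / 0.06100000
       = 0.0164


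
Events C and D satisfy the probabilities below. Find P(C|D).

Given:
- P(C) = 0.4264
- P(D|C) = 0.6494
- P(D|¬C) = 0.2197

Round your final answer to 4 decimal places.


Bayes' theorem: P(C|D) = P(D|C) × P(C) / P(D)

Step 1: Calculate P(D) using law of total probability
P(D) = P(D|C)P(C) + P(D|¬C)P(¬C)
     = 0.6494 × 0.4264 + 0.2197 × 0.5736
     = 0.27690416 + 0.12601992
     = 0.40292408

Step 2: Apply Bayes' theorem
P(C|D) = P(D|C) × P(C) / P(D)
       = 0.27690416 / 0.40292408
       = 0.6872


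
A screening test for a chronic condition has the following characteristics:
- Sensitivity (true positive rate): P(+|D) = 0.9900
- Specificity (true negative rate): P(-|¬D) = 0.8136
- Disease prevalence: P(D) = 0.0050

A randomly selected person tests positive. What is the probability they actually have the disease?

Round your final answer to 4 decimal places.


Let D = has disease, + = positive test

Given:
- P(D) = 0.0050 (prevalence)
- P(+|D) = 0.9900 (sensitivity)
- P(-|¬D) = 0.8136 (specificity)
- P(+|¬D) = 0.1864 (false positive rate = 1 - specificity)

Step 1: Find P(+)
P(+) = P(+|D)P(D) + P(+|¬D)P(¬D)
     = 0.9900 × 0.0050 + 0.1864 × 0.9950
     = 0.00495000 + 0.18546800
     = 0.19041800

Step 2: Apply Bayes' theorem for P(D|+)
P(D|+) = P(+|D)P(D) / P(+)
       = 0.00495000 / 0.19041800
       = 0.0260


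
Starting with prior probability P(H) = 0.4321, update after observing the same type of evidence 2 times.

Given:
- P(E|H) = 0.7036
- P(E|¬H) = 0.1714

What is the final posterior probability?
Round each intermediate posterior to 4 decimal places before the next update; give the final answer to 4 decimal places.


Sequential Bayesian updating:

Initial prior: P(H) = 0.4321

Update 1:
  P(E) = 0.7036 × 0.4321 + 0.1714 × 0.5679 = 0.30402556 + 0.09733806 = 0.40136362
  P(H|E) = 0.30402556 / 0.40136362 = 0.7575

Update 2:
  P(E) = 0.7036 × 0.7575 + 0.1714 × 0.2425 = 0.53297700 + 0.04156450 = 0.57454150
  P(H|E) = 0.53297700 / 0.57454150 = 0.9277

Final posterior: 0.9277


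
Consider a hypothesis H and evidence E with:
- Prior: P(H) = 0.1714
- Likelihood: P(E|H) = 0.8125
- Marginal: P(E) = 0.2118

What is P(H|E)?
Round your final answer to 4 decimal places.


Using Bayes' theorem:

P(H|E) = P(E|H) × P(H) / P(E)
       = 0.8125 × 0.1714 / 0.2118
       = 0.13926250 / 0.2118
       = 0.6575

The evidence strengthens our belief in H.
Prior: 0.1714 → Posterior: 0.6575


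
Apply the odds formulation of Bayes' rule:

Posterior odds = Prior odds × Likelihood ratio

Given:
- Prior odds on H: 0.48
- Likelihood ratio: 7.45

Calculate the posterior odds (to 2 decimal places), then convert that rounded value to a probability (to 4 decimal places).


Step 1: Calculate posterior odds
Posterior odds = Prior odds × LR
               = 0.48 × 7.45
               = 3.58

Step 2: Convert to probability
P(H|E) = Posterior odds / (1 + Posterior odds)
       = 3.58 / (1 + 3.58)
       = 3.58 / 4.58
       = 0.7817

The evidence increased P(H) from 0.3243 to 0.7817.


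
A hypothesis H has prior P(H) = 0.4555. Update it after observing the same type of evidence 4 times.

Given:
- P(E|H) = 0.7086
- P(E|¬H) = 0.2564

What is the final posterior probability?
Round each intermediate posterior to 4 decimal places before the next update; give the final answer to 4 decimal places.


Sequential Bayesian updating:

Initial prior: P(H) = 0.4555

Update 1:
  P(E) = 0.7086 × 0.4555 + 0.2564 × 0.5445 = 0.32276730 + 0.13960980 = 0.46237710
  P(H|E) = 0.32276730 / 0.46237710 = 0.6981

Update 2:
  P(E) = 0.7086 × 0.6981 + 0.2564 × 0.3019 = 0.49467366 + 0.07740716 = 0.57208082
  P(H|E) = 0.49467366 / 0.57208082 = 0.8647

Update 3:
  P(E) = 0.7086 × 0.8647 + 0.2564 × 0.1353 = 0.61272642 + 0.03469092 = 0.64741734
  P(H|E) = 0.61272642 / 0.64741734 = 0.9464

Update 4:
  P(E) = 0.7086 × 0.9464 + 0.2564 × 0.0536 = 0.67061904 + 0.01374304 = 0.68436208
  P(H|E) = 0.67061904 / 0.68436208 = 0.9799

Final posterior: 0.9799


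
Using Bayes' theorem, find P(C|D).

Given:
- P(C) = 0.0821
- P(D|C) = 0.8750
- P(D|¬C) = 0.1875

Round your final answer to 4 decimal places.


Bayes' theorem: P(C|D) = P(D|C) × P(C) / P(D)

Step 1: Calculate P(D) using law of total probability
P(D) = P(D|C)P(C) + P(D|¬C)P(¬C)
     = 0.8750 × 0.0821 + 0.1875 × 0.9179
     = 0.07183750 + 0.17210625
     = 0.24394375

Step 2: Apply Bayes' theorem
P(C|D) = P(D|C) × P(C) / P(D)
       = 0.07183750 / 0.24394375
       = 0.2945


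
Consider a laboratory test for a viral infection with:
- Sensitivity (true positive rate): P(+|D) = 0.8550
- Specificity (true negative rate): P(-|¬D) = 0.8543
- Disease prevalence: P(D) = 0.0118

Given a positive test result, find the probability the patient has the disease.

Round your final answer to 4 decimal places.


Let D = has disease, + = positive test

Given:
- P(D) = 0.0118 (prevalence)
- P(+|D) = 0.8550 (sensitivity)
- P(-|¬D) = 0.8543 (specificity)
- P(+|¬D) = 0.1457 (false positive rate = 1 - specificity)

Step 1: Find P(+)
P(+) = P(+|D)P(D) + P(+|¬D)P(¬D)
     = 0.8550 × 0.0118 + 0.1457 × 0.9882
     = 0.01008900 + 0.14398074
     = 0.15406974

Step 2: Apply Bayes' theorem for P(D|+)
P(D|+) = P(+|D)P(D) / P(+)
       = 0.01008900 / 0.15406974
       = 0.0655


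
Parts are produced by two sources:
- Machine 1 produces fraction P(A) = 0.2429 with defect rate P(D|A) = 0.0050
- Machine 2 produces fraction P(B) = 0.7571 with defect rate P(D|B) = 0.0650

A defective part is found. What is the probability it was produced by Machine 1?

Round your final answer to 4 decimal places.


Let A = from Machine 1, D = defective

Given:
- P(A) = 0.2429, P(B) = 0.7571
- P(D|A) = 0.0050, P(D|B) = 0.0650

Step 1: Find P(D)
P(D) = P(D|A)P(A) + P(D|B)P(B)
     = 0.0050 × 0.2429 + 0.0650 × 0.7571
     = 0.00121450 + 0.04921150
     = 0.05042600

Step 2: Apply Bayes' theorem
P(A|D) = P(D|A)P(A) / P(D)
       = 0.00121450 / 0.05042600
       = 0.0241


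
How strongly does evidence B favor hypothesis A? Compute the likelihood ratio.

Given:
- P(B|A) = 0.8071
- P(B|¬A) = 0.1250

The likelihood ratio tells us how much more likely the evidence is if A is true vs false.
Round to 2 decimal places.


Likelihood Ratio (LR) = P(B|A) / P(B|¬A)

LR = 0.8071 / 0.1250
   = 6.46

The evidence is 6.46 times more likely if A is true than if A is false.
Since LR > 1, the evidence supports A over ¬A.


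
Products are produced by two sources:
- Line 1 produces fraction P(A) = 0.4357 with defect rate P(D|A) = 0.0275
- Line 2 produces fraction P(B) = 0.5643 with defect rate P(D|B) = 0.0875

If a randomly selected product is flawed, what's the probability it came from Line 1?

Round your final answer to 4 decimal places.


Let A = from Line 1, D = flawed

Given:
- P(A) = 0.4357, P(B) = 0.5643
- P(D|A) = 0.0275, P(D|B) = 0.0875

Step 1: Find P(D)
P(D) = P(D|A)P(A) + P(D|B)P(B)
     = 0.0275 × 0.4357 + 0.0875 × 0.5643
     = 0.01198175 + 0.04937625
     = 0.06135800

Step 2: Apply Bayes' theorem
P(A|D) = P(D|A)P(A) / P(D)
       = 0.01198175 / 0.06135800
       = 0.1953


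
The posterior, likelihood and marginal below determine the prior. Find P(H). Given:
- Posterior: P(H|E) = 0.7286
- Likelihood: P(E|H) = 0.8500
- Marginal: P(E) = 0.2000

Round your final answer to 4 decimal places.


From Bayes' theorem: P(H|E) = P(E|H) × P(H) / P(E)

Rearranging for P(H):
P(H) = P(H|E) × P(E) / P(E|H)
     = 0.7286 × 0.2000 / 0.8500
     = 0.14572000 / 0.8500
     = 0.1714


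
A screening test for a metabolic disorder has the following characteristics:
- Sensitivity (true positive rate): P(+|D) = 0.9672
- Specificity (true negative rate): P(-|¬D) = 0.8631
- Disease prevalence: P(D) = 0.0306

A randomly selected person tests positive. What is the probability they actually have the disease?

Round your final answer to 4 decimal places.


Let D = has disease, + = positive test

Given:
- P(D) = 0.0306 (prevalence)
- P(+|D) = 0.9672 (sensitivity)
- P(-|¬D) = 0.8631 (specificity)
- P(+|¬D) = 0.1369 (false positive rate = 1 - specificity)

Step 1: Find P(+)
P(+) = P(+|D)P(D) + P(+|¬D)P(¬D)
     = 0.9672 × 0.0306 + 0.1369 × 0.9694
     = 0.02959632 + 0.13271086
     = 0.16230718

Step 2: Apply Bayes' theorem for P(D|+)
P(D|+) = P(+|D)P(D) / P(+)
       = 0.02959632 / 0.16230718
       = 0.1823


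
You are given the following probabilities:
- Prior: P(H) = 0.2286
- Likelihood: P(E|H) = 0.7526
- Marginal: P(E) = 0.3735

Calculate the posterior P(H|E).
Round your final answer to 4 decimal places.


Using Bayes' theorem:

P(H|E) = P(E|H) × P(H) / P(E)
       = 0.7526 × 0.2286 / 0.3735
       = 0.17204436 / 0.3735
       = 0.4606

The evidence strengthens our belief in H.
Prior: 0.2286 → Posterior: 0.4606


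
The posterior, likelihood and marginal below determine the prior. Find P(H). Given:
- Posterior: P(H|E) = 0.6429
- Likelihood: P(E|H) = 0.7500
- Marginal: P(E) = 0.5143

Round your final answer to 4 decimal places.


From Bayes' theorem: P(H|E) = P(E|H) × P(H) / P(E)

Rearranging for P(H):
P(H) = P(H|E) × P(E) / P(E|H)
     = 0.6429 × 0.5143 / 0.7500
     = 0.33064347 / 0.7500
     = 0.4409


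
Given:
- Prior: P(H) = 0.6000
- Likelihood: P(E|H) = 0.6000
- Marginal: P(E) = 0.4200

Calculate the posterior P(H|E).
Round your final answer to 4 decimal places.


Using Bayes' theorem:

P(H|E) = P(E|H) × P(H) / P(E)
       = 0.6000 × 0.6000 / 0.4200
       = 0.36000000 / 0.4200
       = 0.8571

The evidence strengthens our belief in H.
Prior: 0.6000 → Posterior: 0.8571


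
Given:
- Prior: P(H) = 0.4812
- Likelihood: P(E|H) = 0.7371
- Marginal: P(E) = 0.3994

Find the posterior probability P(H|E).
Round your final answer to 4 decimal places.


Using Bayes' theorem:

P(H|E) = P(E|H) × P(H) / P(E)
       = 0.7371 × 0.4812 / 0.3994
       = 0.35469252 / 0.3994
       = 0.8881

The evidence strengthens our belief in H.
Prior: 0.4812 → Posterior: 0.8881


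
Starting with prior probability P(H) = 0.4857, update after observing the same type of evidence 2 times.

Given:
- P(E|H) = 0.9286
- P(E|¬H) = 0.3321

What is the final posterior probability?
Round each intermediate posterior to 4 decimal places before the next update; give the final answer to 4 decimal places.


Sequential Bayesian updating:

Initial prior: P(H) = 0.4857

Update 1:
  P(E) = 0.9286 × 0.4857 + 0.3321 × 0.5143 = 0.45102102 + 0.17079903 = 0.62182005
  P(H|E) = 0.45102102 / 0.62182005 = 0.7253

Update 2:
  P(E) = 0.9286 × 0.7253 + 0.3321 × 0.2747 = 0.67351358 + 0.09122787 = 0.76474145
  P(H|E) = 0.67351358 / 0.76474145 = 0.8807

Final posterior: 0.8807


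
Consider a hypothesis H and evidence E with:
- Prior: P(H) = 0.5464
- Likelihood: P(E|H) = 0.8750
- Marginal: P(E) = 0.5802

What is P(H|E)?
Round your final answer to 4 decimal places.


Using Bayes' theorem:

P(H|E) = P(E|H) × P(H) / P(E)
       = 0.8750 × 0.5464 / 0.5802
       = 0.47810000 / 0.5802
       = 0.8240

The evidence strengthens our belief in H.
Prior: 0.5464 → Posterior: 0.8240


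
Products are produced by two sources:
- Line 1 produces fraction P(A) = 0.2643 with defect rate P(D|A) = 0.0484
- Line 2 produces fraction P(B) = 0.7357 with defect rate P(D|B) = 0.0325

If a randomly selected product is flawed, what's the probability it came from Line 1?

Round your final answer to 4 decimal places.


Let A = from Line 1, D = flawed

Given:
- P(A) = 0.2643, P(B) = 0.7357
- P(D|A) = 0.0484, P(D|B) = 0.0325

Step 1: Find P(D)
P(D) = P(D|A)P(A) + P(D|B)P(B)
     = 0.0484 × 0.2643 + 0.0325 × 0.7357
     = 0.01279212 + 0.02391025
     = 0.03670237

Step 2: Apply Bayes' theorem
P(A|D) = P(D|A)P(A) / P(D)
       = 0.01279212 / 0.03670237
       = 0.3485


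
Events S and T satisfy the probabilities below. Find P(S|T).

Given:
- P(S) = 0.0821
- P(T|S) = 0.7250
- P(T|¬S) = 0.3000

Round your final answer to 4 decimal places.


Bayes' theorem: P(S|T) = P(T|S) × P(S) / P(T)

Step 1: Calculate P(T) using law of total probability
P(T) = P(T|S)P(S) + P(T|¬S)P(¬S)
     = 0.7250 × 0.0821 + 0.3000 × 0.9179
     = 0.05952250 + 0.27537000
     = 0.33489250

Step 2: Apply Bayes' theorem
P(S|T) = P(T|S) × P(S) / P(T)
       = 0.05952250 / 0.33489250
       = 0.1777


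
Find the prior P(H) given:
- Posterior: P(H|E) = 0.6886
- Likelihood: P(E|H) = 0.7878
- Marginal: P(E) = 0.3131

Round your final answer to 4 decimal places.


From Bayes' theorem: P(H|E) = P(E|H) × P(H) / P(E)

Rearranging for P(H):
P(H) = P(H|E) × P(E) / P(E|H)
     = 0.6886 × 0.3131 / 0.7878
     = 0.21560066 / 0.7878
     = 0.2737


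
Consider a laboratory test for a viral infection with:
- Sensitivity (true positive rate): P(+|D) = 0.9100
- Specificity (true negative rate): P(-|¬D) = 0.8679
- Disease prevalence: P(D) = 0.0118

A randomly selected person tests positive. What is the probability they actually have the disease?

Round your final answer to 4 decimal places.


Let D = has disease, + = positive test

Given:
- P(D) = 0.0118 (prevalence)
- P(+|D) = 0.9100 (sensitivity)
- P(-|¬D) = 0.8679 (specificity)
- P(+|¬D) = 0.1321 (false positive rate = 1 - specificity)

Step 1: Find P(+)
P(+) = P(+|D)P(D) + P(+|¬D)P(¬D)
     = 0.9100 × 0.0118 + 0.1321 × 0.9882
     = 0.01073800 + 0.13054122
     = 0.14127922

Step 2: Apply Bayes' theorem for P(D|+)
P(D|+) = P(+|D)P(D) / P(+)
       = 0.01073800 / 0.14127922
       = 0.0760


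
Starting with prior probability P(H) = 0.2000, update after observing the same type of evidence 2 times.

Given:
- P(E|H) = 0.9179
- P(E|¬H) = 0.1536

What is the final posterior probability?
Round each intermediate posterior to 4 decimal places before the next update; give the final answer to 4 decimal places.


Sequential Bayesian updating:

Initial prior: P(H) = 0.2000

Update 1:
  P(E) = 0.9179 × 0.2000 + 0.1536 × 0.8000 = 0.18358000 + 0.12288000 = 0.30646000
  P(H|E) = 0.18358000 / 0.30646000 = 0.5990

Update 2:
  P(E) = 0.9179 × 0.5990 + 0.1536 × 0.4010 = 0.54982210 + 0.06159360 = 0.61141570
  P(H|E) = 0.54982210 / 0.61141570 = 0.8993

Final posterior: 0.8993


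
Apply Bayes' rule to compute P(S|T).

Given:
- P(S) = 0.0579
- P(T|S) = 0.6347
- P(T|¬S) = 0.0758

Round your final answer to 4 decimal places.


Bayes' theorem: P(S|T) = P(T|S) × P(S) / P(T)

Step 1: Calculate P(T) using law of total probability
P(T) = P(T|S)P(S) + P(T|¬S)P(¬S)
     = 0.6347 × 0.0579 + 0.0758 × 0.9421
     = 0.03674913 + 0.07141118
     = 0.10816031

Step 2: Apply Bayes' theorem
P(S|T) = P(T|S) × P(S) / P(T)
       = 0.03674913 / 0.10816031
       = 0.3398


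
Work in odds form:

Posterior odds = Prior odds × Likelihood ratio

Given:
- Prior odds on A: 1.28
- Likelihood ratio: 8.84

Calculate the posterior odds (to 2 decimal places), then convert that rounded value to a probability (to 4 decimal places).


Step 1: Calculate posterior odds
Posterior odds = Prior odds × LR
               = 1.28 × 8.84
               = 11.32

Step 2: Convert to probability
P(A|E) = Posterior odds / (1 + Posterior odds)
       = 11.32 / (1 + 11.32)
       = 11.32 / 12.32
       = 0.9188

The evidence increased P(A) from 0.5614 to 0.9188.


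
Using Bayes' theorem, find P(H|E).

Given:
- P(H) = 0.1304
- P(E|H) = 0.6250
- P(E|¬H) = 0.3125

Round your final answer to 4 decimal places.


Bayes' theorem: P(H|E) = P(E|H) × P(H) / P(E)

Step 1: Calculate P(E) using law of total probability
P(E) = P(E|H)P(H) + P(E|¬H)P(¬H)
     = 0.6250 × 0.1304 + 0.3125 × 0.8696
     = 0.08150000 + 0.27175000
     = 0.35325000

Step 2: Apply Bayes' theorem
P(H|E) = P(E|H) × P(H) / P(E)
       = 0.08150000 / 0.35325000
       = 0.2307


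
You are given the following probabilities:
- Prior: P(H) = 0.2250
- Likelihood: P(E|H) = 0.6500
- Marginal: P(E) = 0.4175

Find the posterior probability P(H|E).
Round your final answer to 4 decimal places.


Using Bayes' theorem:

P(H|E) = P(E|H) × P(H) / P(E)
       = 0.6500 × 0.2250 / 0.4175
       = 0.14625000 / 0.4175
       = 0.3503

The evidence strengthens our belief in H.
Prior: 0.2250 → Posterior: 0.3503


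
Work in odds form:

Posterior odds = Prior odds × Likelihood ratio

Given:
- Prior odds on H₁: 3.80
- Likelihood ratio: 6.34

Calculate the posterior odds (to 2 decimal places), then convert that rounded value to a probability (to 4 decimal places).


Step 1: Calculate posterior odds
Posterior odds = Prior odds × LR
               = 3.80 × 6.34
               = 24.09

Step 2: Convert to probability
P(H₁|E) = Posterior odds / (1 + Posterior odds)
       = 24.09 / (1 + 24.09)
       = 24.09 / 25.09
       = 0.9601

The evidence increased P(H₁) from 0.7917 to 0.9601.


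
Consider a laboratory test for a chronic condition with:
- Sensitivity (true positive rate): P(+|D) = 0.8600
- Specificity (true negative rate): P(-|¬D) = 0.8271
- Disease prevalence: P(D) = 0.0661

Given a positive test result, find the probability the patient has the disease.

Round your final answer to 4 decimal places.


Let D = has disease, + = positive test

Given:
- P(D) = 0.0661 (prevalence)
- P(+|D) = 0.8600 (sensitivity)
- P(-|¬D) = 0.8271 (specificity)
- P(+|¬D) = 0.1729 (false positive rate = 1 - specificity)

Step 1: Find P(+)
P(+) = P(+|D)P(D) + P(+|¬D)P(¬D)
     = 0.8600 × 0.0661 + 0.1729 × 0.9339
     = 0.05684600 + 0.16147131
     = 0.21831731

Step 2: Apply Bayes' theorem for P(D|+)
P(D|+) = P(+|D)P(D) / P(+)
       = 0.05684600 / 0.21831731
       = 0.2604


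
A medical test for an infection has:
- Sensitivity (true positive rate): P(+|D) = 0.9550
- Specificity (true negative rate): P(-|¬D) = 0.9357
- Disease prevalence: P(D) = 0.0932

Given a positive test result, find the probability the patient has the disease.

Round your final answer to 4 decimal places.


Let D = has disease, + = positive test

Given:
- P(D) = 0.0932 (prevalence)
- P(+|D) = 0.9550 (sensitivity)
- P(-|¬D) = 0.9357 (specificity)
- P(+|¬D) = 0.0643 (false positive rate = 1 - specificity)

Step 1: Find P(+)
P(+) = P(+|D)P(D) + P(+|¬D)P(¬D)
     = 0.9550 × 0.0932 + 0.0643 × 0.9068
     = 0.08900600 + 0.05830724
     = 0.14731324

Step 2: Apply Bayes' theorem for P(D|+)
P(D|+) = P(+|D)P(D) / P(+)
       = 0.08900600 / 0.14731324
       = 0.6042


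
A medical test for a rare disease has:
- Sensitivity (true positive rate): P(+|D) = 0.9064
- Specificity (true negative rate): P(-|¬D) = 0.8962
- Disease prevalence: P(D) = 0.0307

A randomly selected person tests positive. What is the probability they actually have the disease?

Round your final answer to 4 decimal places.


Let D = has disease, + = positive test

Given:
- P(D) = 0.0307 (prevalence)
- P(+|D) = 0.9064 (sensitivity)
- P(-|¬D) = 0.8962 (specificity)
- P(+|¬D) = 0.1038 (false positive rate = 1 - specificity)

Step 1: Find P(+)
P(+) = P(+|D)P(D) + P(+|¬D)P(¬D)
     = 0.9064 × 0.0307 + 0.1038 × 0.9693
     = 0.02782648 + 0.10061334
     = 0.12843982

Step 2: Apply Bayes' theorem for P(D|+)
P(D|+) = P(+|D)P(D) / P(+)
       = 0.02782648 / 0.12843982
       = 0.2166


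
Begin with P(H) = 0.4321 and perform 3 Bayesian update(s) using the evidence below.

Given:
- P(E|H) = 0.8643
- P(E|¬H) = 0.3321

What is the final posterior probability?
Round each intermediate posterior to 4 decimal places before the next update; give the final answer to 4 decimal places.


Sequential Bayesian updating:

Initial prior: P(H) = 0.4321

Update 1:
  P(E) = 0.8643 × 0.4321 + 0.3321 × 0.5679 = 0.37346403 + 0.18859959 = 0.56206362
  P(H|E) = 0.37346403 / 0.56206362 = 0.6645

Update 2:
  P(E) = 0.8643 × 0.6645 + 0.3321 × 0.3355 = 0.57432735 + 0.11141955 = 0.68574690
  P(H|E) = 0.57432735 / 0.68574690 = 0.8375

Update 3:
  P(E) = 0.8643 × 0.8375 + 0.3321 × 0.1625 = 0.72385125 + 0.05396625 = 0.77781750
  P(H|E) = 0.72385125 / 0.77781750 = 0.9306

Final posterior: 0.9306


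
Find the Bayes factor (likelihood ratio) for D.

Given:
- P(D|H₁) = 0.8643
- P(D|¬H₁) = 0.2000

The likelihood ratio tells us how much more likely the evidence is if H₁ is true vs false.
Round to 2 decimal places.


Likelihood Ratio (LR) = P(D|H₁) / P(D|¬H₁)

LR = 0.8643 / 0.2000
   = 4.32

The evidence is 4.32 times more likely if H₁ is true than if H₁ is false.
LR > 1, so observing D raises the odds in favor of H₁.


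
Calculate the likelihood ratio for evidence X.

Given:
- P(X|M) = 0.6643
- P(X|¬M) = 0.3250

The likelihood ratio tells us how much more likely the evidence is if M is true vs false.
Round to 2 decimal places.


Likelihood Ratio (LR) = P(X|M) / P(X|¬M)

LR = 0.6643 / 0.3250
   = 2.04

The evidence is 2.04 times more likely if M is true than if M is false.
Because LR exceeds 1, X is evidence for M.


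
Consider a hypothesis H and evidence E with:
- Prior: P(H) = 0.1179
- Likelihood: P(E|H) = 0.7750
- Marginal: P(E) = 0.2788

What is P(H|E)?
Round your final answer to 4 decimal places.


Using Bayes' theorem:

P(H|E) = P(E|H) × P(H) / P(E)
       = 0.7750 × 0.1179 / 0.2788
       = 0.09137250 / 0.2788
       = 0.3277

The evidence strengthens our belief in H.
Prior: 0.1179 → Posterior: 0.3277


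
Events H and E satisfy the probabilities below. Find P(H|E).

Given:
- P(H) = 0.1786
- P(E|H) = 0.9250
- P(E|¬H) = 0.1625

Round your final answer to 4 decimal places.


Bayes' theorem: P(H|E) = P(E|H) × P(H) / P(E)

Step 1: Calculate P(E) using law of total probability
P(E) = P(E|H)P(H) + P(E|¬H)P(¬H)
     = 0.9250 × 0.1786 + 0.1625 × 0.8214
     = 0.16520500 + 0.13347750
     = 0.29868250

Step 2: Apply Bayes' theorem
P(H|E) = P(E|H) × P(H) / P(E)
       = 0.16520500 / 0.29868250
       = 0.5531


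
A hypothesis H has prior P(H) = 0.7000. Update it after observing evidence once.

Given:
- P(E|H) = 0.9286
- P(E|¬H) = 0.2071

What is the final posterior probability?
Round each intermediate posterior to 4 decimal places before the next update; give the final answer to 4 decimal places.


Sequential Bayesian updating:

Initial prior: P(H) = 0.7000

Update 1:
  P(E) = 0.9286 × 0.7000 + 0.2071 × 0.3000 = 0.65002000 + 0.06213000 = 0.71215000
  P(H|E) = 0.65002000 / 0.71215000 = 0.9128

Final posterior: 0.9128


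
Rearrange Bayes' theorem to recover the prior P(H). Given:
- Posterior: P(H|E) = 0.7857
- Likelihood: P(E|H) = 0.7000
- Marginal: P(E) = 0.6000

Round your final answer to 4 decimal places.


From Bayes' theorem: P(H|E) = P(E|H) × P(H) / P(E)

Rearranging for P(H):
P(H) = P(H|E) × P(E) / P(E|H)
     = 0.7857 × 0.6000 / 0.7000
     = 0.47142000 / 0.7000
     = 0.6735


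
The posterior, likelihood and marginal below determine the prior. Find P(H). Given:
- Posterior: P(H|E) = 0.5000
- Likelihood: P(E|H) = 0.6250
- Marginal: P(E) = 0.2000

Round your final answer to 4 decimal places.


From Bayes' theorem: P(H|E) = P(E|H) × P(H) / P(E)

Rearranging for P(H):
P(H) = P(H|E) × P(E) / P(E|H)
     = 0.5000 × 0.2000 / 0.6250
     = 0.10000000 / 0.6250
     = 0.1600


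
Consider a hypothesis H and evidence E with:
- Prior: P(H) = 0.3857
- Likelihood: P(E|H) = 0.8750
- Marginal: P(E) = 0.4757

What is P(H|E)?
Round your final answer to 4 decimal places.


Using Bayes' theorem:

P(H|E) = P(E|H) × P(H) / P(E)
       = 0.8750 × 0.3857 / 0.4757
       = 0.33748750 / 0.4757
       = 0.7095

The evidence strengthens our belief in H.
Prior: 0.3857 → Posterior: 0.7095


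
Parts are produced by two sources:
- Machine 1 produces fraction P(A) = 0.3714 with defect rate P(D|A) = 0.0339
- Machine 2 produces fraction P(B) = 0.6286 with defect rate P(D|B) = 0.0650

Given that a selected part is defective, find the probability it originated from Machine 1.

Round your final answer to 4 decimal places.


Let A = from Machine 1, D = defective

Given:
- P(A) = 0.3714, P(B) = 0.6286
- P(D|A) = 0.0339, P(D|B) = 0.0650

Step 1: Find P(D)
P(D) = P(D|A)P(A) + P(D|B)P(B)
     = 0.0339 × 0.3714 + 0.0650 × 0.6286
     = 0.01259046 + 0.04085900
     = 0.05344946

Step 2: Apply Bayes' theorem
P(A|D) = P(D|A)P(A) / P(D)
       = 0.01259046 / 0.05344946
       = 0.2356


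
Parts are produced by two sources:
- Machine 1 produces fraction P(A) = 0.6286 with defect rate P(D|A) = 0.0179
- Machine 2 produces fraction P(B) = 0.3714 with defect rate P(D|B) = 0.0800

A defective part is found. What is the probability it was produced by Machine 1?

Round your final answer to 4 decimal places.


Let A = from Machine 1, D = defective

Given:
- P(A) = 0.6286, P(B) = 0.3714
- P(D|A) = 0.0179, P(D|B) = 0.0800

Step 1: Find P(D)
P(D) = P(D|A)P(A) + P(D|B)P(B)
     = 0.0179 × 0.6286 + 0.0800 × 0.3714
     = 0.01125194 + 0.02971200
     = 0.04096394

Step 2: Apply Bayes' theorem
P(A|D) = P(D|A)P(A) / P(D)
       = 0.01125194 / 0.04096394
       = 0.2747


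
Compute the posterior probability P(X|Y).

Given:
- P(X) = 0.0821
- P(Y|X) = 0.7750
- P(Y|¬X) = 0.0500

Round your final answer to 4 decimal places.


Bayes' theorem: P(X|Y) = P(Y|X) × P(X) / P(Y)

Step 1: Calculate P(Y) using law of total probability
P(Y) = P(Y|X)P(X) + P(Y|¬X)P(¬X)
     = 0.7750 × 0.0821 + 0.0500 × 0.9179
     = 0.06362750 + 0.04589500
     = 0.10952250

Step 2: Apply Bayes' theorem
P(X|Y) = P(Y|X) × P(X) / P(Y)
       = 0.06362750 / 0.10952250
       = 0.5810


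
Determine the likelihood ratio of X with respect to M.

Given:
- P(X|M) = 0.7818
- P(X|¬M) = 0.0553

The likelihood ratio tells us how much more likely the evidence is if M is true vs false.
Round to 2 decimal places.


Likelihood Ratio (LR) = P(X|M) / P(X|¬M)

LR = 0.7818 / 0.0553
   = 14.14

The evidence is 14.14 times more likely if M is true than if M is false.
Because LR exceeds 1, X is evidence for M.


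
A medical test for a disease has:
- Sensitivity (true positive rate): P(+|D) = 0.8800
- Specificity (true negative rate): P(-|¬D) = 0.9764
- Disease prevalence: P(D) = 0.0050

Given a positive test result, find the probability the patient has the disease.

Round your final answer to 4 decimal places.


Let D = has disease, + = positive test

Given:
- P(D) = 0.0050 (prevalence)
- P(+|D) = 0.8800 (sensitivity)
- P(-|¬D) = 0.9764 (specificity)
- P(+|¬D) = 0.0236 (false positive rate = 1 - specificity)

Step 1: Find P(+)
P(+) = P(+|D)P(D) + P(+|¬D)P(¬D)
     = 0.8800 × 0.0050 + 0.0236 × 0.9950
     = 0.00440000 + 0.02348200
     = 0.02788200

Step 2: Apply Bayes' theorem for P(D|+)
P(D|+) = P(+|D)P(D) / P(+)
       = 0.00440000 / 0.02788200
       = 0.1578


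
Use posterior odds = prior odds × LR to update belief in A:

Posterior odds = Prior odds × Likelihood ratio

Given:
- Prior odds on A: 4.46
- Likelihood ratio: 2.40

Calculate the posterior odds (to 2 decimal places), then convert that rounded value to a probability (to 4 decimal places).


Step 1: Calculate posterior odds
Posterior odds = Prior odds × LR
               = 4.46 × 2.40
               = 10.70

Step 2: Convert to probability
P(A|E) = Posterior odds / (1 + Posterior odds)
       = 10.70 / (1 + 10.70)
       = 10.70 / 11.70
       = 0.9145

The evidence increased P(A) from 0.8168 to 0.9145.


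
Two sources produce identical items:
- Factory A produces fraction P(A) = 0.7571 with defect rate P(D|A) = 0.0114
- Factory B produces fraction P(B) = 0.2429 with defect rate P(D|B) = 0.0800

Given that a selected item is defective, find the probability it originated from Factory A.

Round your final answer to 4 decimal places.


Let A = from Factory A, D = defective

Given:
- P(A) = 0.7571, P(B) = 0.2429
- P(D|A) = 0.0114, P(D|B) = 0.0800

Step 1: Find P(D)
P(D) = P(D|A)P(A) + P(D|B)P(B)
     = 0.0114 × 0.7571 + 0.0800 × 0.2429
     = 0.00863094 + 0.01943200
     = 0.02806294

Step 2: Apply Bayes' theorem
P(A|D) = P(D|A)P(A) / P(D)
       = 0.00863094 / 0.02806294
       = 0.3076


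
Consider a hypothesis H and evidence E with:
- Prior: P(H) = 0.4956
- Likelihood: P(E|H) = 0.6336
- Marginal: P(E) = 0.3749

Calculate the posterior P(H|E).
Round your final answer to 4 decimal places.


Using Bayes' theorem:

P(H|E) = P(E|H) × P(H) / P(E)
       = 0.6336 × 0.4956 / 0.3749
       = 0.31401216 / 0.3749
       = 0.8376

The evidence strengthens our belief in H.
Prior: 0.4956 → Posterior: 0.8376


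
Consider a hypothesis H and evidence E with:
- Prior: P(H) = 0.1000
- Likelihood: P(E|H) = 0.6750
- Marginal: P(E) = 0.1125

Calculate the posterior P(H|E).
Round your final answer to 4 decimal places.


Using Bayes' theorem:

P(H|E) = P(E|H) × P(H) / P(E)
       = 0.6750 × 0.1000 / 0.1125
       = 0.06750000 / 0.1125
       = 0.6000

The evidence strengthens our belief in H.
Prior: 0.1000 → Posterior: 0.6000


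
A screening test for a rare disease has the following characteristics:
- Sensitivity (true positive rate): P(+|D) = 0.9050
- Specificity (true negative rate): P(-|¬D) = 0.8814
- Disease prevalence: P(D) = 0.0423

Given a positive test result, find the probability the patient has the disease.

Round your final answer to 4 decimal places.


Let D = has disease, + = positive test

Given:
- P(D) = 0.0423 (prevalence)
- P(+|D) = 0.9050 (sensitivity)
- P(-|¬D) = 0.8814 (specificity)
- P(+|¬D) = 0.1186 (false positive rate = 1 - specificity)

Step 1: Find P(+)
P(+) = P(+|D)P(D) + P(+|¬D)P(¬D)
     = 0.9050 × 0.0423 + 0.1186 × 0.9577
     = 0.03828150 + 0.11358322
     = 0.15186472

Step 2: Apply Bayes' theorem for P(D|+)
P(D|+) = P(+|D)P(D) / P(+)
       = 0.03828150 / 0.15186472
       = 0.2521


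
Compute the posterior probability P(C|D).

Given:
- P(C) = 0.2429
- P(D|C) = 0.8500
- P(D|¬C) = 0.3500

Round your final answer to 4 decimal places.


Bayes' theorem: P(C|D) = P(D|C) × P(C) / P(D)

Step 1: Calculate P(D) using law of total probability
P(D) = P(D|C)P(C) + P(D|¬C)P(¬C)
     = 0.8500 × 0.2429 + 0.3500 × 0.7571
     = 0.20646500 + 0.26498500
     = 0.47145000

Step 2: Apply Bayes' theorem
P(C|D) = P(D|C) × P(C) / P(D)
       = 0.20646500 / 0.47145000
       = 0.4379


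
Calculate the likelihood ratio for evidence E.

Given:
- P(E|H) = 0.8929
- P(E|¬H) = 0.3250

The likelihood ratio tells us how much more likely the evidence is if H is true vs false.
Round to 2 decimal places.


Likelihood Ratio (LR) = P(E|H) / P(E|¬H)

LR = 0.8929 / 0.3250
   = 2.75

The evidence is 2.75 times more likely if H is true than if H is false.
LR > 1, so observing E raises the odds in favor of H.
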